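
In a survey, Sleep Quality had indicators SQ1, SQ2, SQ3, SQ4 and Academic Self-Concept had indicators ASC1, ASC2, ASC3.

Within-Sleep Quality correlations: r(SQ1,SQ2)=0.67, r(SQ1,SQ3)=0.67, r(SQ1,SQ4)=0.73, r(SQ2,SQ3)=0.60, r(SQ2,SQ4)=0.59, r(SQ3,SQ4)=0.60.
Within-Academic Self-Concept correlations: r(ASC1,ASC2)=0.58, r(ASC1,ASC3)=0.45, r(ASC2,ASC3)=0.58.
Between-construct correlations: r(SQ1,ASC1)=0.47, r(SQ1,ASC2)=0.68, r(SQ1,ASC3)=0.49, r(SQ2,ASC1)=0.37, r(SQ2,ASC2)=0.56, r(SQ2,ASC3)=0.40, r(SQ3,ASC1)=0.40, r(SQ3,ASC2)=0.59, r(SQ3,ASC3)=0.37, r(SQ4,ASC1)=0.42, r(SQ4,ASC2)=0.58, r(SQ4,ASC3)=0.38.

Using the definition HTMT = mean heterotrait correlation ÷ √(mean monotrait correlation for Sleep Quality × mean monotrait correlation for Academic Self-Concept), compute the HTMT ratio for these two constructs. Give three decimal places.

Between-construct mean = 5.71/12 = 0.4758.
Mean within-SQ = 3.86/6 = 0.6433; mean within-ASC = 1.61/3 = 0.5367.
Geometric mean = √(0.6433 × 0.5367) = 0.5876.
HTMT = 0.4758 / 0.5876 = 0.810.

0.810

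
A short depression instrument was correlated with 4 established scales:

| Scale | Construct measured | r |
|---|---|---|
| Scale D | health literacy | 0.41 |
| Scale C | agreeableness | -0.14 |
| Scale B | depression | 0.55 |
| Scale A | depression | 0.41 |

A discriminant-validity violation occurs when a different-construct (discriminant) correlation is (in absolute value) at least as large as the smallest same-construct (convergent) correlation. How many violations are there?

Convergent (same construct = depression): Scale B, Scale A.
Smallest convergent = 0.41. Discriminant |r|: 0.41, 0.14; count ≥ 0.41 → 1.

1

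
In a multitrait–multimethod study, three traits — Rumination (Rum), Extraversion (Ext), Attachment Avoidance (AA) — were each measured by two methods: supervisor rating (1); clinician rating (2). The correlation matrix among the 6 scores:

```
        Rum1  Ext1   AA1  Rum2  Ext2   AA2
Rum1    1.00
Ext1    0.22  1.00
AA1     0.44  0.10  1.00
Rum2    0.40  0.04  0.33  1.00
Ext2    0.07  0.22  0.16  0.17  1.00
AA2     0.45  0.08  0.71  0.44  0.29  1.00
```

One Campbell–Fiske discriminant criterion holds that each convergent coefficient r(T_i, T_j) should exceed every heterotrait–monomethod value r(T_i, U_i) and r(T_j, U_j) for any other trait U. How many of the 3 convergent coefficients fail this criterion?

Checking each validity diagonal entry against its comparison values:
Rum (methods 1·2): 0.40 vs {0.22, 0.17, 0.44, 0.44} → fail.
Ext (methods 1·2): 0.22 vs {0.22, 0.17, 0.10, 0.29} → fail.
AA (methods 1·2): 0.71 vs {0.44, 0.44, 0.10, 0.29} → pass.
2 of 3 fail.

2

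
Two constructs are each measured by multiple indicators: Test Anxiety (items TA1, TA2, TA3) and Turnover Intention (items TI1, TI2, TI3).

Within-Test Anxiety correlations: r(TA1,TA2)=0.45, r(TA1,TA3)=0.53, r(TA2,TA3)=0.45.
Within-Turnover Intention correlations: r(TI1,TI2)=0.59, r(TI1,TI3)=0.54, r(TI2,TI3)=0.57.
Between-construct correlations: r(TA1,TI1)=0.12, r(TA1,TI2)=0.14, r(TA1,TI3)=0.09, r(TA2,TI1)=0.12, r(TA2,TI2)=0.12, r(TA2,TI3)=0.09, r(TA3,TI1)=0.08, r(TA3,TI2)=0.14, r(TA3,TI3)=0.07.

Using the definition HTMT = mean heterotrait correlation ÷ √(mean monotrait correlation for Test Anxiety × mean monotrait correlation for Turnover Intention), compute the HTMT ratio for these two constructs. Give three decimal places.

Mean between = 0.97/9 = 0.1078.
Mean within-TA = 1.43/3 = 0.4767; mean within-TI = 1.70/3 = 0.5667.
Geometric mean = √(0.4767 × 0.5667) = 0.5198.
HTMT = 0.1078 / 0.5198 = 0.207.

0.207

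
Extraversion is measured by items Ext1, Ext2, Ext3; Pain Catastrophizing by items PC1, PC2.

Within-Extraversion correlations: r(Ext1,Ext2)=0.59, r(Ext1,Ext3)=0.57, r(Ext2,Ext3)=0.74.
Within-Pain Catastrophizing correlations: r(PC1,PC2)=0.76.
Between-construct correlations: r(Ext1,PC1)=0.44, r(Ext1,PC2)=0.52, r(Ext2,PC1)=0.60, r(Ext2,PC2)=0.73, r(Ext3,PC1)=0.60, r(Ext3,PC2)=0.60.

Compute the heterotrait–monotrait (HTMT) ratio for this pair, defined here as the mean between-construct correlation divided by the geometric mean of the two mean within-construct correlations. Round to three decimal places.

0.838

Mean between = 3.49/6 = 0.5817.
Mean within-Ext = 1.90/3 = 0.6333; mean within-PC = 0.76/1 = 0.7600.
Geometric mean = √(0.6333 × 0.7600) = 0.6938.
HTMT = 0.5817 / 0.6938 = 0.838.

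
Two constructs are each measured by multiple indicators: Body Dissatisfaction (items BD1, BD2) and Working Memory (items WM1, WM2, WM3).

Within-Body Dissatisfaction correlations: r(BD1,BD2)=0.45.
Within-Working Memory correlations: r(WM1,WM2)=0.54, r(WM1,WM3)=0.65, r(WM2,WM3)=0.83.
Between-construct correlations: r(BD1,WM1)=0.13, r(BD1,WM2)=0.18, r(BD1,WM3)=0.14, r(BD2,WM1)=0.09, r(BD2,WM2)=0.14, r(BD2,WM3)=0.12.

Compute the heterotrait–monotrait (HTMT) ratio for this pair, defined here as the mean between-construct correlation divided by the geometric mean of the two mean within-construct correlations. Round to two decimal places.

Mean heterotrait r = 0.80/6 = 0.1333.
Mean within-BD = 0.45/1 = 0.4500; mean within-WM = 2.02/3 = 0.6733.
Geometric mean = √(0.4500 × 0.6733) = 0.5504.
HTMT = 0.1333 / 0.5504 = 0.24.

0.24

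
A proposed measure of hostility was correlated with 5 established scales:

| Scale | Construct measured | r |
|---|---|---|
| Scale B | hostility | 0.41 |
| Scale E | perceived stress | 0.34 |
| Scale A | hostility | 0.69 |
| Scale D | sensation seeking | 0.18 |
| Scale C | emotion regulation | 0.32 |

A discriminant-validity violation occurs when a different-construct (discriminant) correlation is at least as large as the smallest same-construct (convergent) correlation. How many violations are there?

Convergent (same construct = hostility): Scale B, Scale A.
Smallest convergent = 0.41. Discriminant values: 0.34, 0.18, 0.32; count ≥ 0.41 → 0.

0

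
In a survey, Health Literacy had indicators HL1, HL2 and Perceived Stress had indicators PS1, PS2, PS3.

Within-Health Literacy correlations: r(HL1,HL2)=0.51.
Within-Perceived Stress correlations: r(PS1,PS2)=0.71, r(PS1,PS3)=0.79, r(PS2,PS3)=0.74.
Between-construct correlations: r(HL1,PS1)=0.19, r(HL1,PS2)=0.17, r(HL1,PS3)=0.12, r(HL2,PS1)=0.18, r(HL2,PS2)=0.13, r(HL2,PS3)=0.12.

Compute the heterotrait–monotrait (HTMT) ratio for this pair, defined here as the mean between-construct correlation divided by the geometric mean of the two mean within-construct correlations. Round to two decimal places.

0.25

Mean between = 0.91/6 = 0.1517.
Mean within-HL = 0.51/1 = 0.5100; mean within-PS = 2.24/3 = 0.7467.
Geometric mean = √(0.5100 × 0.7467) = 0.6171.
HTMT = 0.1517 / 0.6171 = 0.25.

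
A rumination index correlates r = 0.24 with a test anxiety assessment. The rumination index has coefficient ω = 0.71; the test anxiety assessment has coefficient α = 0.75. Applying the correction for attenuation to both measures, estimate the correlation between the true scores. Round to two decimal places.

0.33

r_true = r_obs / √(r_xx · r_yy) = 0.24 / √(0.71 × 0.75) = 0.24 / √0.5325 = 0.24 / 0.7297 ≈ 0.33.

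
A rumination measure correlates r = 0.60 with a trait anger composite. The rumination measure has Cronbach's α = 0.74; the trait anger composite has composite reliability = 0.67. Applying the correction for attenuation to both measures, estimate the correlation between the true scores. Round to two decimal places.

r_true = r_obs / √(r_xx · r_yy) = 0.60 / √(0.74 × 0.67) = 0.60 / √0.4958 = 0.60 / 0.7041 ≈ 0.85.

0.85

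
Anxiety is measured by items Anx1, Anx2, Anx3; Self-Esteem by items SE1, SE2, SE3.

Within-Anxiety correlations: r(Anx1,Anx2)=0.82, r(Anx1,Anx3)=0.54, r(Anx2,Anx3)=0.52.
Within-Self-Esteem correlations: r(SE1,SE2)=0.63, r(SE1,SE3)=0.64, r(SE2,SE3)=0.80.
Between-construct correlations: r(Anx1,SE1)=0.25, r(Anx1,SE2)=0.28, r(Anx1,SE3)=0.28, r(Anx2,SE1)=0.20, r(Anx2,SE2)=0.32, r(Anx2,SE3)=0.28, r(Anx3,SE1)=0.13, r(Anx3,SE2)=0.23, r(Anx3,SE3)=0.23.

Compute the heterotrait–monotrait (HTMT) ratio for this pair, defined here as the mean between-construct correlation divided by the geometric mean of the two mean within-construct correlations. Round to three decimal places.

Mean between = 2.20/9 = 0.2444.
Mean within-Anx = 1.88/3 = 0.6267; mean within-SE = 2.07/3 = 0.6900.
Geometric mean = √(0.6267 × 0.6900) = 0.6576.
HTMT = 0.2444 / 0.6576 = 0.372.

0.372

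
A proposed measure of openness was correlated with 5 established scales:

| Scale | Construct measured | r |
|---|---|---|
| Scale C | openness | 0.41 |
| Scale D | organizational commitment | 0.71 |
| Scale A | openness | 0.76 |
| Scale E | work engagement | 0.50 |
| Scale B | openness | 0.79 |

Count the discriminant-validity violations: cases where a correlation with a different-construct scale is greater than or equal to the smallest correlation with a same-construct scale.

2

Convergent (same construct = openness): Scale C, Scale A, Scale B.
Smallest convergent = 0.41. Discriminant values: 0.71, 0.50; count ≥ 0.41 → 2.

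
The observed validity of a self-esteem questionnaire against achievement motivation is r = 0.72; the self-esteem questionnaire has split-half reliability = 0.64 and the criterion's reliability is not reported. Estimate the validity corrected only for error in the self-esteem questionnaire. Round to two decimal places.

Single correction: r_c = r_obs / √r_xx = 0.72 / √0.64 = 0.72 / 0.8000 ≈ 0.90.

0.90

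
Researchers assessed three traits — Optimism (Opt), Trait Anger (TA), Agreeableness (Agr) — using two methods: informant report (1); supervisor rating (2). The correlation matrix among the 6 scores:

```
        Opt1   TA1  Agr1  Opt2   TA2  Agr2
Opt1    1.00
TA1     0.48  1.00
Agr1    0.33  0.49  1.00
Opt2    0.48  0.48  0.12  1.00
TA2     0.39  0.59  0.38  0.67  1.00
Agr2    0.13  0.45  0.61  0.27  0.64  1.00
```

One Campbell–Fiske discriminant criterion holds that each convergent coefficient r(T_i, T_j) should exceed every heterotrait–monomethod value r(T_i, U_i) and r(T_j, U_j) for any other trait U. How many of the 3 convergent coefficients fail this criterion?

3

Checking each validity diagonal entry against its comparison values:
Opt (methods 1·2): 0.48 vs {0.48, 0.67, 0.33, 0.27} → fail.
TA (methods 1·2): 0.59 vs {0.48, 0.67, 0.49, 0.64} → fail.
Agr (methods 1·2): 0.61 vs {0.33, 0.27, 0.49, 0.64} → fail.
3 of 3 fail.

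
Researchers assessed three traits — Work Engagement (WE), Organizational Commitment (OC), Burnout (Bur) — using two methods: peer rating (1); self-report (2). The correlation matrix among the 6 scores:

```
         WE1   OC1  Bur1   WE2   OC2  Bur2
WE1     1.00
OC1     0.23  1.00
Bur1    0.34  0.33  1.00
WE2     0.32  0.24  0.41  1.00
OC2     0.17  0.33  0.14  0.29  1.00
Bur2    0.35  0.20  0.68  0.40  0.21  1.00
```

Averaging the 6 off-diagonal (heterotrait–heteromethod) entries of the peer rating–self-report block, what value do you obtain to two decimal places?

0.25

HTHM values (method 1 × method 2): 0.17, 0.35, 0.24, 0.20, 0.41, 0.14; mean = 1.51/6 = 0.25.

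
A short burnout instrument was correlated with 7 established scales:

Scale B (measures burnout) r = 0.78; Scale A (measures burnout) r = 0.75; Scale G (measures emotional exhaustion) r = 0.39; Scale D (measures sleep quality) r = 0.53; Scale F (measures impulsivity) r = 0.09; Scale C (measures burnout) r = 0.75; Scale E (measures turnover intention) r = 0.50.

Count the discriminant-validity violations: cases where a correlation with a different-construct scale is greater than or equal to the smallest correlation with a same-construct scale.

0

Convergent (same construct = burnout): Scale B, Scale A, Scale C.
Smallest convergent = 0.75. Discriminant values: 0.39, 0.53, 0.09, 0.50; count ≥ 0.75 → 0.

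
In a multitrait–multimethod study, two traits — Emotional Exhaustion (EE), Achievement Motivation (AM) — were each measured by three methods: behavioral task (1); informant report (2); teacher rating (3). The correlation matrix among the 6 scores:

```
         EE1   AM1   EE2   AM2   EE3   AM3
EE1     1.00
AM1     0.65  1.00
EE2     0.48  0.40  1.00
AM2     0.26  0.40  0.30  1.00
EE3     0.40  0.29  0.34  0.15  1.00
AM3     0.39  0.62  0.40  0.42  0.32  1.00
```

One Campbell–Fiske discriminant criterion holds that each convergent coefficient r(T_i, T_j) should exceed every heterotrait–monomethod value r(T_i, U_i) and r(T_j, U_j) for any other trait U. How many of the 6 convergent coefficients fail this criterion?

4

Each convergent coefficient versus the relevant comparison correlations:
EE (methods 1·2): 0.48 vs {0.65, 0.30} → fail.
EE (methods 1·3): 0.40 vs {0.65, 0.32} → fail.
EE (methods 2·3): 0.34 vs {0.30, 0.32} → pass.
AM (methods 1·2): 0.40 vs {0.65, 0.30} → fail.
AM (methods 1·3): 0.62 vs {0.65, 0.32} → fail.
AM (methods 2·3): 0.42 vs {0.30, 0.32} → pass.
4 of 6 fail.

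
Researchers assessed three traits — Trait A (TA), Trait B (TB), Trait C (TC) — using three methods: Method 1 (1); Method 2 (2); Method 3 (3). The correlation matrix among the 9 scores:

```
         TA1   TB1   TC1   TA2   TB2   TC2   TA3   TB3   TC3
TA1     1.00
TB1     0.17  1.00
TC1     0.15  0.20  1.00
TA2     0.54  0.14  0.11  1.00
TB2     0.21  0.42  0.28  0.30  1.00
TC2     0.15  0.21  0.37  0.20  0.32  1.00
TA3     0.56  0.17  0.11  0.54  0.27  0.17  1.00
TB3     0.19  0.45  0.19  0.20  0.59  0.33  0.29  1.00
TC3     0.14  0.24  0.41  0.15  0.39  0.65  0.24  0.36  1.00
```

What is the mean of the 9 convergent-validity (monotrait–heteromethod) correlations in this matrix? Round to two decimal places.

0.50

Convergent values: 0.54, 0.56, 0.54, 0.42, 0.45, 0.59, 0.37, 0.41, 0.65; mean = 4.53/9 = 0.50.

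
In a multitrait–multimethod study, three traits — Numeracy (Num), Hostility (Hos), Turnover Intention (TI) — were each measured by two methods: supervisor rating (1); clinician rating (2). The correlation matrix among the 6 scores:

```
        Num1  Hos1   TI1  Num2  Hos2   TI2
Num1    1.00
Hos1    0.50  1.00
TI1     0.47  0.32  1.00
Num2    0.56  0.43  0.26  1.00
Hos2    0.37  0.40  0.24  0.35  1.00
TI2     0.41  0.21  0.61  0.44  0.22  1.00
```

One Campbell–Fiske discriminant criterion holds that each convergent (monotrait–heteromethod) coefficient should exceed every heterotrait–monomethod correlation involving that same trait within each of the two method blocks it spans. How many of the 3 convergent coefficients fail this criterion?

1

Checking each validity diagonal entry against its comparison values:
Num (methods 1·2): 0.56 vs {0.50, 0.35, 0.47, 0.44} → pass.
Hos (methods 1·2): 0.40 vs {0.50, 0.35, 0.32, 0.22} → fail.
TI (methods 1·2): 0.61 vs {0.47, 0.44, 0.32, 0.22} → pass.
1 of 3 fail.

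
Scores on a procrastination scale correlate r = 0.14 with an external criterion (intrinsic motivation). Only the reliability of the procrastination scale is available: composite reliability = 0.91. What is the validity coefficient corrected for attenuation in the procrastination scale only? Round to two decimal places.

Single correction: r_c = r_obs / √r_xx = 0.14 / √0.91 = 0.14 / 0.9539 ≈ 0.15.

0.15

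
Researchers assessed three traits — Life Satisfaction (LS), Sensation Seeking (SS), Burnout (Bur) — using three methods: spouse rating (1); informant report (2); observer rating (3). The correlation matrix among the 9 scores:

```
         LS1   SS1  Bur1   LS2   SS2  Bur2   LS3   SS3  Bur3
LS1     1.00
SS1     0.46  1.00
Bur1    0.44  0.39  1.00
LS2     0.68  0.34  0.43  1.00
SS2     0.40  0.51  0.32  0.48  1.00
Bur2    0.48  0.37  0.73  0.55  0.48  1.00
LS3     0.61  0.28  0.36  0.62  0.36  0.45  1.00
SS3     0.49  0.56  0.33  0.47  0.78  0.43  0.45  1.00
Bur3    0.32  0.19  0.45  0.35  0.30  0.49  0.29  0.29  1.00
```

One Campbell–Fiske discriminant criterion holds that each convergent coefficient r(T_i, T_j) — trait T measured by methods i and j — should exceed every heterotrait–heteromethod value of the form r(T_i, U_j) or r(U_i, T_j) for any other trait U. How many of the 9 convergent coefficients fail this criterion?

0

Checking each validity diagonal entry against its comparison values:
LS (methods 1·2): 0.68 vs {0.40, 0.34, 0.48, 0.43} → pass.
LS (methods 1·3): 0.61 vs {0.49, 0.28, 0.32, 0.36} → pass.
LS (methods 2·3): 0.62 vs {0.47, 0.36, 0.35, 0.45} → pass.
SS (methods 1·2): 0.51 vs {0.34, 0.40, 0.37, 0.32} → pass.
SS (methods 1·3): 0.56 vs {0.28, 0.49, 0.19, 0.33} → pass.
SS (methods 2·3): 0.78 vs {0.36, 0.47, 0.30, 0.43} → pass.
Bur (methods 1·2): 0.73 vs {0.43, 0.48, 0.32, 0.37} → pass.
Bur (methods 1·3): 0.45 vs {0.36, 0.32, 0.33, 0.19} → pass.
Bur (methods 2·3): 0.49 vs {0.45, 0.35, 0.43, 0.30} → pass.
0 of 9 fail.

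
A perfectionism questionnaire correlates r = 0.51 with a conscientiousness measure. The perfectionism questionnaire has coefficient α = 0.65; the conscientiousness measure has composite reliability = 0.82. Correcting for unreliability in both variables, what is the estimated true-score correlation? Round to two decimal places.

0.70

r_true = r_obs / √(r_xx · r_yy) = 0.51 / √(0.65 × 0.82) = 0.51 / √0.5330 = 0.51 / 0.7301 ≈ 0.70.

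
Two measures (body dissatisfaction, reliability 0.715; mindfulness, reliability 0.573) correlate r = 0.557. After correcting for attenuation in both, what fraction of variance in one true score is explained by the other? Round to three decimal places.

Disattenuated r = 0.557 / √(0.715 × 0.573) = 0.557 / 0.6401 = 0.8702.
Shared true-score variance = 0.8702² = 0.7572 ≈ 0.757.

0.757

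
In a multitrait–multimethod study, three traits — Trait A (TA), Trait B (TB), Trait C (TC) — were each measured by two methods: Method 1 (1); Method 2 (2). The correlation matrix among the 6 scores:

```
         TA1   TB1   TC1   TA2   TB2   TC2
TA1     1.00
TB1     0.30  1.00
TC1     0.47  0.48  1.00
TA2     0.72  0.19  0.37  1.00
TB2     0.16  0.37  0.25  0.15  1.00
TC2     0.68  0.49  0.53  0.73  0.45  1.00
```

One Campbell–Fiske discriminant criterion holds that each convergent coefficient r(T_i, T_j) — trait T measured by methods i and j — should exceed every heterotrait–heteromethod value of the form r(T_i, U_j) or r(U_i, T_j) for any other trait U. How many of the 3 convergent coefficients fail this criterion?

Each convergent coefficient versus the relevant comparison correlations:
TA (methods 1·2): 0.72 vs {0.16, 0.19, 0.68, 0.37} → pass.
TB (methods 1·2): 0.37 vs {0.19, 0.16, 0.49, 0.25} → fail.
TC (methods 1·2): 0.53 vs {0.37, 0.68, 0.25, 0.49} → fail.
2 of 3 fail.

2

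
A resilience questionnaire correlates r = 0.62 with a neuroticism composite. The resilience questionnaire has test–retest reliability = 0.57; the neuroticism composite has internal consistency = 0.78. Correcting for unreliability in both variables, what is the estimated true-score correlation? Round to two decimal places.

r_true = r_obs / √(r_xx · r_yy) = 0.62 / √(0.57 × 0.78) = 0.62 / √0.4446 = 0.62 / 0.6668 ≈ 0.93.

0.93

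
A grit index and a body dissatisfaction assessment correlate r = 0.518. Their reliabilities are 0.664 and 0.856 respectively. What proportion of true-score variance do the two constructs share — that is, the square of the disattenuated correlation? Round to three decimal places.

0.472

Disattenuated r = 0.518 / √(0.664 × 0.856) = 0.518 / 0.7539 = 0.6871.
Shared true-score variance = 0.6871² = 0.4721 ≈ 0.472.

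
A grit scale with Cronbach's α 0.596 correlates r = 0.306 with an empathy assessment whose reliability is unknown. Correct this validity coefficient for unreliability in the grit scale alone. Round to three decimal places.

0.396

Single correction: r_c = r_obs / √r_xx = 0.306 / √0.596 = 0.306 / 0.7720 ≈ 0.396.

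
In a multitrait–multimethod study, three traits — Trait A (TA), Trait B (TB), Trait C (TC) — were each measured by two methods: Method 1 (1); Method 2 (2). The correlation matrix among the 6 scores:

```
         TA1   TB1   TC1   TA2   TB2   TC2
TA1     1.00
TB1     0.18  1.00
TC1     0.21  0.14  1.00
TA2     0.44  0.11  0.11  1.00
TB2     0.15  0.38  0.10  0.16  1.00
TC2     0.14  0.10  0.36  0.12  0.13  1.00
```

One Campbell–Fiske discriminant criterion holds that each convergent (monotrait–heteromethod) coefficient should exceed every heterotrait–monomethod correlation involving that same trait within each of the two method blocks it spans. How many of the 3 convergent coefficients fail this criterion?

0

Checking each validity diagonal entry against its comparison values:
TA (methods 1·2): 0.44 vs {0.18, 0.16, 0.21, 0.12} → pass.
TB (methods 1·2): 0.38 vs {0.18, 0.16, 0.14, 0.13} → pass.
TC (methods 1·2): 0.36 vs {0.21, 0.12, 0.14, 0.13} → pass.
0 of 3 fail.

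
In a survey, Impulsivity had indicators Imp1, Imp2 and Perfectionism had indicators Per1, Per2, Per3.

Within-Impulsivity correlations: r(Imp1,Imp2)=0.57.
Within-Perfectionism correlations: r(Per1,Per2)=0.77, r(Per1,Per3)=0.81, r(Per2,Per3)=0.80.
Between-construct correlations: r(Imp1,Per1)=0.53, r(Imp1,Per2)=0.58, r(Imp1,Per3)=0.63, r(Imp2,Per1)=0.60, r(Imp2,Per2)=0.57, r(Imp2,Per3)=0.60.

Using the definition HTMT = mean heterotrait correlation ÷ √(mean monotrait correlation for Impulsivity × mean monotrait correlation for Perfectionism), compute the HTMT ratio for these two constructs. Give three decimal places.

0.870

Mean between = 3.51/6 = 0.5850.
Mean within-Imp = 0.57/1 = 0.5700; mean within-Per = 2.38/3 = 0.7933.
Geometric mean = √(0.5700 × 0.7933) = 0.6724.
HTMT = 0.5850 / 0.6724 = 0.870.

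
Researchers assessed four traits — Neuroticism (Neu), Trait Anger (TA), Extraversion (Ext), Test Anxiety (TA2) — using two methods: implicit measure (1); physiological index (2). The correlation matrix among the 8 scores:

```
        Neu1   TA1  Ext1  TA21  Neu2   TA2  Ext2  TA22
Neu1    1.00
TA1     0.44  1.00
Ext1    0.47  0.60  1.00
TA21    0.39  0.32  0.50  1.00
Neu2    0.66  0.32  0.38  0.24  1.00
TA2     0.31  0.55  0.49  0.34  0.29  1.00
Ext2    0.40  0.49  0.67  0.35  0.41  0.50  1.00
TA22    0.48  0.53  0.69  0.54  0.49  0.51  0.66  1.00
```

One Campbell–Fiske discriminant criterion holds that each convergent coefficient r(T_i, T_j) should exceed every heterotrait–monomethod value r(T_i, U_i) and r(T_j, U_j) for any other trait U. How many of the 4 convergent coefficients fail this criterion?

2

Each convergent coefficient versus the relevant comparison correlations:
Neu (methods 1·2): 0.66 vs {0.44, 0.29, 0.47, 0.41, 0.39, 0.49} → pass.
TA (methods 1·2): 0.55 vs {0.44, 0.29, 0.60, 0.50, 0.32, 0.51} → fail.
Ext (methods 1·2): 0.67 vs {0.47, 0.41, 0.60, 0.50, 0.50, 0.66} → pass.
TA2 (methods 1·2): 0.54 vs {0.39, 0.49, 0.32, 0.51, 0.50, 0.66} → fail.
2 of 4 fail.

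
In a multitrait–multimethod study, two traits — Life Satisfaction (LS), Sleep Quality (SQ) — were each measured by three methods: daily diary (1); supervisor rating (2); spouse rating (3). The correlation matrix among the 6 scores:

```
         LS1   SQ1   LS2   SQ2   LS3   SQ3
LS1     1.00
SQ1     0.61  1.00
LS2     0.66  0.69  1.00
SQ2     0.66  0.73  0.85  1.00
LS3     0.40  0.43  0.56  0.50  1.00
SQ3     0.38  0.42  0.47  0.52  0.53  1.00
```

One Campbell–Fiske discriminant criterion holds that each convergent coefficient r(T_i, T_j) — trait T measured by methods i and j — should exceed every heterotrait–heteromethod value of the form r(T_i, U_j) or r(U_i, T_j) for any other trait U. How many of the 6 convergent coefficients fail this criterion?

Convergent coefficients and their comparison sets:
LS (methods 1·2): 0.66 vs {0.66, 0.69} → fail.
LS (methods 1·3): 0.40 vs {0.38, 0.43} → fail.
LS (methods 2·3): 0.56 vs {0.47, 0.50} → pass.
SQ (methods 1·2): 0.73 vs {0.69, 0.66} → pass.
SQ (methods 1·3): 0.42 vs {0.43, 0.38} → fail.
SQ (methods 2·3): 0.52 vs {0.50, 0.47} → pass.
3 of 6 fail.

3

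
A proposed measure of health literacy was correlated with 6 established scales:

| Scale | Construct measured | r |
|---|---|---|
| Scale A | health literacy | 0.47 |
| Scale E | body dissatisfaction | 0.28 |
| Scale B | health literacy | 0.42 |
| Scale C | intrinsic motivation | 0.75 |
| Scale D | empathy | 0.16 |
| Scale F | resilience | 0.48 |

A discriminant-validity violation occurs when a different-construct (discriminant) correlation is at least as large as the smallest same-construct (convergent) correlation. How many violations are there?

2

Convergent (same construct = health literacy): Scale A, Scale B.
Smallest convergent = 0.42. Discriminant values: 0.28, 0.75, 0.16, 0.48; count ≥ 0.42 → 2.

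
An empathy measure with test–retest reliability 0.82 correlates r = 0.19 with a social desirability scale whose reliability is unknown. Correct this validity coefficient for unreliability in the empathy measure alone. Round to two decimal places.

Single correction: r_c = r_obs / √r_xx = 0.19 / √0.82 = 0.19 / 0.9055 ≈ 0.21.

0.21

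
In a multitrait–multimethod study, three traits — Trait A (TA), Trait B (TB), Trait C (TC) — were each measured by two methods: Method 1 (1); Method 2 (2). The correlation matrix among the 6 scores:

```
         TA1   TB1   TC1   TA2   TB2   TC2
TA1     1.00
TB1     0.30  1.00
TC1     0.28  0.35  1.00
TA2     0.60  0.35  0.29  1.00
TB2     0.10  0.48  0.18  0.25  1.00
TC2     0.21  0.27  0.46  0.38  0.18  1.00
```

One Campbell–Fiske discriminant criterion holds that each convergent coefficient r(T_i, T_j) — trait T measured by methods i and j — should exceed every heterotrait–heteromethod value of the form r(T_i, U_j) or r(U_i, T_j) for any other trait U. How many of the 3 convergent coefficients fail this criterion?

0

Each convergent coefficient versus the relevant comparison correlations:
TA (methods 1·2): 0.60 vs {0.10, 0.35, 0.21, 0.29} → pass.
TB (methods 1·2): 0.48 vs {0.35, 0.10, 0.27, 0.18} → pass.
TC (methods 1·2): 0.46 vs {0.29, 0.21, 0.18, 0.27} → pass.
0 of 3 fail.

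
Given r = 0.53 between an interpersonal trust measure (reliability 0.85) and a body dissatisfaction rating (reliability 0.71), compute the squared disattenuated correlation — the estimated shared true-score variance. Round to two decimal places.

Disattenuated r = 0.53 / √(0.85 × 0.71) = 0.53 / 0.7769 = 0.6822.
Shared true-score variance = 0.6822² = 0.4654 ≈ 0.47.

0.47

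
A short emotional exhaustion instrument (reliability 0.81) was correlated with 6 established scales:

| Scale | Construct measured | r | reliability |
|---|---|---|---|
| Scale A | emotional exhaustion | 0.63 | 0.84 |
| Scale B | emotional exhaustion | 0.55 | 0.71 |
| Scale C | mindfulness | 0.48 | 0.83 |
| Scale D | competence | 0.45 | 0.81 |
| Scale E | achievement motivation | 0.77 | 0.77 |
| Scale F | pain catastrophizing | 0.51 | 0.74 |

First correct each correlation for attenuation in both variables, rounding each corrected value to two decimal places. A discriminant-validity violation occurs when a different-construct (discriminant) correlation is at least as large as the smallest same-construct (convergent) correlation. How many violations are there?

Disattenuated r (r / √(r_scale · r_new)):
  Scale A (conv): 0.63 / √(0.84·0.81) = 0.76
  Scale B (conv): 0.55 / √(0.71·0.81) = 0.73
  Scale C (disc): 0.48 / √(0.83·0.81) = 0.59
  Scale D (disc): 0.45 / √(0.81·0.81) = 0.56
  Scale E (disc): 0.77 / √(0.77·0.81) = 0.97
  Scale F (disc): 0.51 / √(0.74·0.81) = 0.66
Smallest convergent = 0.73. Discriminant values: 0.59, 0.56, 0.97, 0.66; count ≥ 0.73 → 1.

1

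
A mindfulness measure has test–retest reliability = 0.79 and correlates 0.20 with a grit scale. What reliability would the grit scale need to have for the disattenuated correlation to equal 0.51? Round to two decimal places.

0.19

r_true = r_obs / √(r_xx · r_yy) ⇒ 0.51 = 0.20 / √(0.79 · r_yy).
√(0.79 · r_yy) = 0.20 / 0.51 = 0.3922; 0.79 · r_yy = 0.1538; r_yy = 0.1538 / 0.79 ≈ 0.19.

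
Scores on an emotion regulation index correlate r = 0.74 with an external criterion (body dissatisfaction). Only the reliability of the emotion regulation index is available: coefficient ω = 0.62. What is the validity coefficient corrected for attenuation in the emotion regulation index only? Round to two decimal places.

0.94

Single correction: r_c = r_obs / √r_xx = 0.74 / √0.62 = 0.74 / 0.7874 ≈ 0.94.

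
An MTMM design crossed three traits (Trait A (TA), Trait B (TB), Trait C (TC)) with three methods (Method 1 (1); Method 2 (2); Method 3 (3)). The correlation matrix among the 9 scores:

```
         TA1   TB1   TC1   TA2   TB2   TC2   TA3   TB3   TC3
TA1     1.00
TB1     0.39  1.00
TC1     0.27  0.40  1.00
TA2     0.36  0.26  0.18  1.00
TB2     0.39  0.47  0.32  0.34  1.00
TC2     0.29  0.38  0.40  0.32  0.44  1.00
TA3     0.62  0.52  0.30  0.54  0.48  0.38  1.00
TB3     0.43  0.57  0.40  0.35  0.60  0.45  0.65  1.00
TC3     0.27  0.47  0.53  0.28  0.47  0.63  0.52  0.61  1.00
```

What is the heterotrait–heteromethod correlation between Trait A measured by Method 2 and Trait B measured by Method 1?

Different traits and methods: r(TA2, TB1) = 0.26.

0.26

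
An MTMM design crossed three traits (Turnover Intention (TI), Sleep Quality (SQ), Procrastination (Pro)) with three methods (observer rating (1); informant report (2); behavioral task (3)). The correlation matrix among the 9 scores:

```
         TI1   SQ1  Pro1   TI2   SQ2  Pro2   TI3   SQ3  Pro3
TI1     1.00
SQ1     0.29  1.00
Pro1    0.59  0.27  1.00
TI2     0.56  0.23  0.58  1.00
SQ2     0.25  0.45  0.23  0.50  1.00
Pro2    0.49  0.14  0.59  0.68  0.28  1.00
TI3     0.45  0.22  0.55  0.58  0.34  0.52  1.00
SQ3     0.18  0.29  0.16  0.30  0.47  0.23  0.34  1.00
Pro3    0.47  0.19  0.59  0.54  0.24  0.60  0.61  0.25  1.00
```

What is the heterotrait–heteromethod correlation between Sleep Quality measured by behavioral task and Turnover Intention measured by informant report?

0.30

Different traits and methods: r(SQ3, TI2) = 0.30.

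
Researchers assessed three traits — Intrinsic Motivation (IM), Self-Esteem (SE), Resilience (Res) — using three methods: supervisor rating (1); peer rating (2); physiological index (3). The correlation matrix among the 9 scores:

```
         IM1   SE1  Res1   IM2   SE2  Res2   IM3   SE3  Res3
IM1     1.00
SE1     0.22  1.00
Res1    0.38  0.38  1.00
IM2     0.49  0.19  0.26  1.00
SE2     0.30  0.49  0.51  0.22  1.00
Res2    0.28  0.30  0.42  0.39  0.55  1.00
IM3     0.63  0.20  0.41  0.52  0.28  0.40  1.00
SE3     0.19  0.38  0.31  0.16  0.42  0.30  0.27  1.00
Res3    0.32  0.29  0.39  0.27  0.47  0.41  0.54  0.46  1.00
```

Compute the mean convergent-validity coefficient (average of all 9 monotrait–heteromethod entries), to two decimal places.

0.46

Convergent values: 0.49, 0.63, 0.52, 0.49, 0.38, 0.42, 0.42, 0.39, 0.41; mean = 4.15/9 = 0.46.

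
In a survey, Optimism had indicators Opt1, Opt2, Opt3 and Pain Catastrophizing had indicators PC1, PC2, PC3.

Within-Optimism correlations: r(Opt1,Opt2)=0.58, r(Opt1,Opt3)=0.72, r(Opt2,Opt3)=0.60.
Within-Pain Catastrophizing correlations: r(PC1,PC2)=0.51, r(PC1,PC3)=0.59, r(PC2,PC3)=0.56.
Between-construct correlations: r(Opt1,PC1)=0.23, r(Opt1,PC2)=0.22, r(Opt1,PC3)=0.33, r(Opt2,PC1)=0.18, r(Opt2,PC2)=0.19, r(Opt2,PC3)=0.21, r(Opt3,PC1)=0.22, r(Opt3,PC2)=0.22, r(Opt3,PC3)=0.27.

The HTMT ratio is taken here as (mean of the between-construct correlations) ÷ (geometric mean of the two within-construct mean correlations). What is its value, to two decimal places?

0.39

Between-construct mean = 2.07/9 = 0.2300.
Mean within-Opt = 1.90/3 = 0.6333; mean within-PC = 1.66/3 = 0.5533.
Geometric mean = √(0.6333 × 0.5533) = 0.5920.
HTMT = 0.2300 / 0.5920 = 0.39.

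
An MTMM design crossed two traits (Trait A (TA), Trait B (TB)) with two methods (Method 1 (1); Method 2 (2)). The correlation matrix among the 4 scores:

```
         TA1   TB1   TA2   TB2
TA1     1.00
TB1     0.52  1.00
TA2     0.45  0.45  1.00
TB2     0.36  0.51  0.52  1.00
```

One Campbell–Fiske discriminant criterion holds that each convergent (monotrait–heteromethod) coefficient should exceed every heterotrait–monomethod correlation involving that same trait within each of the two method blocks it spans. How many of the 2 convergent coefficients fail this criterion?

Each convergent coefficient versus the relevant comparison correlations:
TA (methods 1·2): 0.45 vs {0.52, 0.52} → fail.
TB (methods 1·2): 0.51 vs {0.52, 0.52} → fail.
2 of 2 fail.

2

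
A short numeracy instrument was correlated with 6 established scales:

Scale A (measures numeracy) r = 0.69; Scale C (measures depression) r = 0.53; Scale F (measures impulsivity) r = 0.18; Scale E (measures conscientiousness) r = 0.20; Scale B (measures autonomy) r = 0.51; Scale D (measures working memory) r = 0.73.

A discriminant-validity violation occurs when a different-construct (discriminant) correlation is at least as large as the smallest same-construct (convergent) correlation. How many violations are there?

1

Convergent (same construct = numeracy): Scale A.
Smallest convergent = 0.69. Discriminant values: 0.53, 0.18, 0.20, 0.51, 0.73; count ≥ 0.69 → 1.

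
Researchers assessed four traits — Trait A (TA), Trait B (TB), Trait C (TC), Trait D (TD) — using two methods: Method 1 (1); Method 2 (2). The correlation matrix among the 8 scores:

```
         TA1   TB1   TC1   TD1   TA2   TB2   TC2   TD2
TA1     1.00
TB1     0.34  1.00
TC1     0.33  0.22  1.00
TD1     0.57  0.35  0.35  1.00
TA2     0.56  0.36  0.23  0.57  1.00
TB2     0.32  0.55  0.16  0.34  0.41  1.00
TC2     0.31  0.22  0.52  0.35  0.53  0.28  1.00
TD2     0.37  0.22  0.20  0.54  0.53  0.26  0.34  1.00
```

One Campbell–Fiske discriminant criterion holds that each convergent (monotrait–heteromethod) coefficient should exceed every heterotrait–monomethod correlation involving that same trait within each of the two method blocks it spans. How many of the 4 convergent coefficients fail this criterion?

Convergent coefficients and their comparison sets:
TA (methods 1·2): 0.56 vs {0.34, 0.41, 0.33, 0.53, 0.57, 0.53} → fail.
TB (methods 1·2): 0.55 vs {0.34, 0.41, 0.22, 0.28, 0.35, 0.26} → pass.
TC (methods 1·2): 0.52 vs {0.33, 0.53, 0.22, 0.28, 0.35, 0.34} → fail.
TD (methods 1·2): 0.54 vs {0.57, 0.53, 0.35, 0.26, 0.35, 0.34} → fail.
3 of 4 fail.

3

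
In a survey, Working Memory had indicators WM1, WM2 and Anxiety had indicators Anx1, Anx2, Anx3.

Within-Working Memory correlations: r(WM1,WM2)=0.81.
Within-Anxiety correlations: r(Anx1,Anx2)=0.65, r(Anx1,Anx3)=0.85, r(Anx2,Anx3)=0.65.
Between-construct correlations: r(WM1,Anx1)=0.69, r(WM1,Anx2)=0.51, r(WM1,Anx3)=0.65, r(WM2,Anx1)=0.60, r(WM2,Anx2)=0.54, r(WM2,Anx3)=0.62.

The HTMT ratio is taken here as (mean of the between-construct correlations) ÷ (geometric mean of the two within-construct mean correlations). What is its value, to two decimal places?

0.79

Mean heterotrait r = 3.61/6 = 0.6017.
Mean within-WM = 0.81/1 = 0.8100; mean within-Anx = 2.15/3 = 0.7167.
Geometric mean = √(0.8100 × 0.7167) = 0.7619.
HTMT = 0.6017 / 0.7619 = 0.79.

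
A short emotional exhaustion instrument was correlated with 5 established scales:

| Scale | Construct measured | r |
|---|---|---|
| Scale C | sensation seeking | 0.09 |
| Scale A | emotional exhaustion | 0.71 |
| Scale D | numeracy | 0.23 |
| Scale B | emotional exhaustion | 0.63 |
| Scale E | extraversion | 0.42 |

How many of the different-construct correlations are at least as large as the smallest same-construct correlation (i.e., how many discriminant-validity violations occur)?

0

Convergent (same construct = emotional exhaustion): Scale A, Scale B.
Smallest convergent = 0.63. Discriminant values: 0.09, 0.23, 0.42; count ≥ 0.63 → 0.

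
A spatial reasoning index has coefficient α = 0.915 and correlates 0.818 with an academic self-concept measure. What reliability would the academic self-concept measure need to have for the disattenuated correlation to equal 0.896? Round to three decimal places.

r_true = r_obs / √(r_xx · r_yy) ⇒ 0.896 = 0.818 / √(0.915 · r_yy).
√(0.915 · r_yy) = 0.818 / 0.896 = 0.9129; 0.915 · r_yy = 0.8334; r_yy = 0.8334 / 0.915 ≈ 0.911.

0.911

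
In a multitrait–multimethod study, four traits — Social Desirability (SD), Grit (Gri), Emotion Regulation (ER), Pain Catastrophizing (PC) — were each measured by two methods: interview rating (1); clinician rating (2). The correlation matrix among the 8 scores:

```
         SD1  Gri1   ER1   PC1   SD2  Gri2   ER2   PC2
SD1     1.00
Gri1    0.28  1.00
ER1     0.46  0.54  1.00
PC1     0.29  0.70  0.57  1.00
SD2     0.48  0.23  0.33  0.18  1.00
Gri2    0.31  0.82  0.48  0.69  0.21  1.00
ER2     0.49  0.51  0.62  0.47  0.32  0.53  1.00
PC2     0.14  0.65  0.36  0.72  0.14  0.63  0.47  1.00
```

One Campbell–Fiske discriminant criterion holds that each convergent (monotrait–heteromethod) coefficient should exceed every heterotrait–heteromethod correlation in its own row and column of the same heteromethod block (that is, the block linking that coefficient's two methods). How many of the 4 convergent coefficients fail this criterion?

Convergent coefficients and their comparison sets:
SD (methods 1·2): 0.48 vs {0.31, 0.23, 0.49, 0.33, 0.14, 0.18} → fail.
Gri (methods 1·2): 0.82 vs {0.23, 0.31, 0.51, 0.48, 0.65, 0.69} → pass.
ER (methods 1·2): 0.62 vs {0.33, 0.49, 0.48, 0.51, 0.36, 0.47} → pass.
PC (methods 1·2): 0.72 vs {0.18, 0.14, 0.69, 0.65, 0.47, 0.36} → pass.
1 of 4 fail.

1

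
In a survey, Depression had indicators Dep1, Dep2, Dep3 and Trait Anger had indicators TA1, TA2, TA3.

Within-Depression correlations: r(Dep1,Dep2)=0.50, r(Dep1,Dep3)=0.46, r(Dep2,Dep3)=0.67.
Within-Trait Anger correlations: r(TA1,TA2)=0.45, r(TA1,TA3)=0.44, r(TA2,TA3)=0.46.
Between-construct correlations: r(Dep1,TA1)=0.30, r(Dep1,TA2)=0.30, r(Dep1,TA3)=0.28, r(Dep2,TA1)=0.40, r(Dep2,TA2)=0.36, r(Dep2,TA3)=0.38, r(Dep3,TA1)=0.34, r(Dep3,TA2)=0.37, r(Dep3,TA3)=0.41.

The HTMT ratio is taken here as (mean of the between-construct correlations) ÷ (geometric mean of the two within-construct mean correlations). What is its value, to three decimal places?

Mean between = 3.14/9 = 0.3489.
Mean within-Dep = 1.63/3 = 0.5433; mean within-TA = 1.35/3 = 0.4500.
Geometric mean = √(0.5433 × 0.4500) = 0.4945.
HTMT = 0.3489 / 0.4945 = 0.706.

0.706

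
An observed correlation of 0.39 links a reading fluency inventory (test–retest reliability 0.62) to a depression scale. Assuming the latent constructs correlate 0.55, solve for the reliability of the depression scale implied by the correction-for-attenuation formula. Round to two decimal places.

0.81

r_true = r_obs / √(r_xx · r_yy) ⇒ 0.55 = 0.39 / √(0.62 · r_yy).
√(0.62 · r_yy) = 0.39 / 0.55 = 0.7091; 0.62 · r_yy = 0.5028; r_yy = 0.5028 / 0.62 ≈ 0.81.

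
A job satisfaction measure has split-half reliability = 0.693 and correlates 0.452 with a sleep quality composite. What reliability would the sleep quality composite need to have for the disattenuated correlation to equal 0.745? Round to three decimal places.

0.531

r_true = r_obs / √(r_xx · r_yy) ⇒ 0.745 = 0.452 / √(0.693 · r_yy).
√(0.693 · r_yy) = 0.452 / 0.745 = 0.6067; 0.693 · r_yy = 0.3681; r_yy = 0.3681 / 0.693 ≈ 0.531.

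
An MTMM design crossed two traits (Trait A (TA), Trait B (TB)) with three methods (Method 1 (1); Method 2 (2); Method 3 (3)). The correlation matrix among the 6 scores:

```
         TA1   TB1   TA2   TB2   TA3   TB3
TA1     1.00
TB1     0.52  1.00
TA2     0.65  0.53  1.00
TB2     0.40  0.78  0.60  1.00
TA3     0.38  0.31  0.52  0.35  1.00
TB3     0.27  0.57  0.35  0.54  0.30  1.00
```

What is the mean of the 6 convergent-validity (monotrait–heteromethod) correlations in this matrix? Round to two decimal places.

0.57

Convergent values: 0.65, 0.38, 0.52, 0.78, 0.57, 0.54; mean = 3.44/6 = 0.57.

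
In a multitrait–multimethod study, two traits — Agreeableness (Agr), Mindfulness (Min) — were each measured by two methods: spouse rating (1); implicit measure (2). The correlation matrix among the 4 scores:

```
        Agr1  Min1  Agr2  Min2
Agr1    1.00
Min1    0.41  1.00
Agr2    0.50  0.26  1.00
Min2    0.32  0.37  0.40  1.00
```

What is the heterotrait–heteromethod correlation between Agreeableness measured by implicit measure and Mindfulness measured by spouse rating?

Different traits and methods: r(Agr2, Min1) = 0.26.

0.26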